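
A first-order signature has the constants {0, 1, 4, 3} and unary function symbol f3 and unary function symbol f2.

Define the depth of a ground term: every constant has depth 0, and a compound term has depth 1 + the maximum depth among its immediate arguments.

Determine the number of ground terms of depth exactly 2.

16

Write N_k for the number of ground terms of depth ≤ k. A term of depth ≤ k is either a constant or a function symbol applied to arguments of depth ≤ k−1, so N_k = 4 + N_{k-1} + N_{k-1}.
N_0 = 4
N_1 = 4 + 4 + 4 = 12
N_2 = 4 + 12 + 12 = 28
Terms of depth exactly 2: N_2 − N_1 = 28 − 12 = 16.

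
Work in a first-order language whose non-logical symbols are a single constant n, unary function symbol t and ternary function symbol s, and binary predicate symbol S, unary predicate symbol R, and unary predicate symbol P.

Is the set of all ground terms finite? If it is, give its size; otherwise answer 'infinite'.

infinite

The signature has at least one function symbol (t, arity 1) and at least one constant (n).
Iterating t gives infinitely many distinct ground terms: n, t(n), t(t(n)), ...
So the Herbrand universe is infinite.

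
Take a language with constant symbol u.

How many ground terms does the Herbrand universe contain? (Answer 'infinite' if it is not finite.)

1

There are no function symbols, so the only ground term is the single constant.
The Herbrand universe is {u}, finite with 1 element.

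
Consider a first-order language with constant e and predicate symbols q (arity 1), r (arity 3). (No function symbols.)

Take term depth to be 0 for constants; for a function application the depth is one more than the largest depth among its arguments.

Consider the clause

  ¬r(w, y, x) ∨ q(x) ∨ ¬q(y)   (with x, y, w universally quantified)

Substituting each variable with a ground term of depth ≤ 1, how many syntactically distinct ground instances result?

Ground terms of depth ≤ 1:
  With no function symbols every ground term is a constant, so there is exactly 1 ground term at every depth bound.
  N_0 = 1
  N_1 = 1
  Explicitly: e.
So there is exactly 1 ground term available for substitution.
The clause has 3 distinct variables (x, y, w), each appearing in the body. In the free term algebra distinct substitutions yield syntactically distinct ground instances.
Number of ground instances = 1^3 = 1.

1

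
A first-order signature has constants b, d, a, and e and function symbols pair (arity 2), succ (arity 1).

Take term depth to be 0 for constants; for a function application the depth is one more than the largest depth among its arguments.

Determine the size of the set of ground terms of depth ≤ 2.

Let N_k count ground terms of depth at most k. Each non-constant term of depth ≤ k is some function symbol applied to depth-≤(k−1) arguments, giving N_k = 4 + N_{k-1}^2 + N_{k-1}.
N_0 = 4
N_1 = 4 + 4^2 + 4 = 24
N_2 = 4 + 24^2 + 24 = 604

604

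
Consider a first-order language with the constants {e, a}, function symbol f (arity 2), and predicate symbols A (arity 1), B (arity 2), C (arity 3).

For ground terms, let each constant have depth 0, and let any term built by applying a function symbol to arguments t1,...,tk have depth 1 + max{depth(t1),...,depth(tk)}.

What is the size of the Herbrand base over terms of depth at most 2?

56354

First count ground terms of depth ≤ 2.
If N_k denotes the number of depth-≤k ground terms, the 2 constants give N_0 = 2, and each function symbol of arity r contributes N_{k-1}^r new terms at level k: N_k = 2 + N_{k-1}^2.
N_0 = 2
N_1 = 2 + 2^2 = 6
N_2 = 2 + 6^2 = 38
So |H| = 38.
Each predicate of arity r yields |H|^r ground atoms (one per choice of an r-tuple from H):
  A: 38;  B: 38^2 = 1444;  C: 38^3 = 54872
Total ground atoms: 38 + 1444 + 54872 = 56354.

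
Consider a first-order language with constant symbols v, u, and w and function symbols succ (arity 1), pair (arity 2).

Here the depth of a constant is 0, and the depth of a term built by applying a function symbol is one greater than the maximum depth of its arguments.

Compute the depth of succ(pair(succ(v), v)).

3

depth(succ(v)) = 1 + depth(v) = 1 + 0 = 1
depth(pair(succ(v), v)) = 1 + max(1, 0) = 2
depth(succ(pair(succ(v), v))) = 1 + depth(pair(succ(v), v)) = 1 + 2 = 3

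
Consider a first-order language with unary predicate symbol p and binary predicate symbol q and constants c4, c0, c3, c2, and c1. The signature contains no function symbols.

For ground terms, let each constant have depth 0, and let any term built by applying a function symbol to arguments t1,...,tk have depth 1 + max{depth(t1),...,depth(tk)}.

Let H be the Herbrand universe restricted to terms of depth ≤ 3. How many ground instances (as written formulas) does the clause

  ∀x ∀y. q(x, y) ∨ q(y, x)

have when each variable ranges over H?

25

Ground terms of depth ≤ 3:
  With no function symbols every ground term is a constant, so there are exactly 5 ground terms at every depth bound.
  N_0 = 5
  N_1 = 5
  N_2 = 5
  N_3 = 5
  Explicitly: c4, c0, c3, c2, c1.
So there are 5 ground terms available for substitution.
Each of x, y ranges independently over the available ground terms, and distinct assignments produce distinct instances.
Number of ground instances = 5^2 = 25.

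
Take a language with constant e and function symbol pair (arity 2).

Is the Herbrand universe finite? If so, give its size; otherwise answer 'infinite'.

infinite

The signature has at least one function symbol (pair, arity 2) and at least one constant (e).
Iterating pair gives infinitely many distinct ground terms: e, pair(e, e), pair(pair(e, e), pair(e, e)), ...
So the Herbrand universe is infinite.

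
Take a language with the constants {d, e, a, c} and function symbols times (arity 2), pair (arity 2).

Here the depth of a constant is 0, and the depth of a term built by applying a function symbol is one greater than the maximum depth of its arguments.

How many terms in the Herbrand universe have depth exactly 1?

Let N_k = |{terms of depth ≤ k}|. Then N_0 = 4 and N_k = 4 + N_{k-1}^2 + N_{k-1}^2 for k ≥ 1 (one summand per function symbol, arity giving the exponent).
N_0 = 4
N_1 = 4 + 4^2 + 4^2 = 36
Terms of depth exactly 1: N_1 − N_0 = 36 − 4 = 32.

32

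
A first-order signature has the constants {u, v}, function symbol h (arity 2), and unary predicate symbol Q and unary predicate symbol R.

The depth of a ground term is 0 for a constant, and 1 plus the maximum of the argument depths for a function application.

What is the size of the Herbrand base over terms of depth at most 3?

2892

First count ground terms of depth ≤ 3.
If N_k denotes the number of depth-≤k ground terms, the 2 constants give N_0 = 2, and each function symbol of arity r contributes N_{k-1}^r new terms at level k: N_k = 2 + N_{k-1}^2.
N_0 = 2
N_1 = 2 + 2^2 = 6
N_2 = 2 + 6^2 = 38
N_3 = 2 + 38^2 = 1446
So |H| = 1446.
Each predicate of arity r yields |H|^r ground atoms (one per choice of an r-tuple from H):
  Q: 1446;  R: 1446
Total ground atoms: 1446 + 1446 = 2892.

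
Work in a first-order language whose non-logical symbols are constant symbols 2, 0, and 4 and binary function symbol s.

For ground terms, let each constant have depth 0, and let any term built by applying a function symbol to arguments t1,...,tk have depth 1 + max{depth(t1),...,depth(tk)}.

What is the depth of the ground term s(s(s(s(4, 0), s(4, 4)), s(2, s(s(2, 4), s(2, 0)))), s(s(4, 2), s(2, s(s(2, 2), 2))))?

depth(s(4, 0)) = 1 + max(0, 0) = 1
depth(s(4, 4)) = 1 + max(0, 0) = 1
depth(s(s(4, 0), s(4, 4))) = 1 + max(1, 1) = 2
depth(s(2, 4)) = 1 + max(0, 0) = 1
depth(s(2, 0)) = 1 + max(0, 0) = 1
depth(s(s(2, 4), s(2, 0))) = 1 + max(1, 1) = 2
depth(s(2, s(s(2, 4), s(2, 0)))) = 1 + max(0, 2) = 3
depth(s(s(s(4, 0), s(4, 4)), s(2, s(s(2, 4), s(2, 0))))) = 1 + max(2, 3) = 4
depth(s(4, 2)) = 1 + max(0, 0) = 1
depth(s(2, 2)) = 1 + max(0, 0) = 1
depth(s(s(2, 2), 2)) = 1 + max(1, 0) = 2
depth(s(2, s(s(2, 2), 2))) = 1 + max(0, 2) = 3
depth(s(s(4, 2), s(2, s(s(2, 2), 2)))) = 1 + max(1, 3) = 4
depth(s(s(s(s(4, 0), s(4, 4)), s(2, s(s(2, 4), s(2, 0)))), s(s(4, 2), s(2, s(s(2, 2), 2))))) = 1 + max(4, 4) = 5

5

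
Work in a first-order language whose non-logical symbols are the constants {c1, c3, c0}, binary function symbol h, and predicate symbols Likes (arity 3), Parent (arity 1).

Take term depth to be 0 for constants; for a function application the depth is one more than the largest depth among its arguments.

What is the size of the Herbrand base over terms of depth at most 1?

First count ground terms of depth ≤ 1.
Let N_k count ground terms of depth at most k. Each non-constant term of depth ≤ k is some function symbol applied to depth-≤(k−1) arguments, giving N_k = 3 + N_{k-1}^2.
N_0 = 3
N_1 = 3 + 3^2 = 12
Explicitly: c1, c3, c0, h(c1, c1), h(c1, c3), h(c1, c0), h(c3, c1), h(c3, c3), h(c3, c0), h(c0, c1), h(c0, c3), h(c0, c0).
So |H| = 12.
Each predicate of arity r yields |H|^r ground atoms (one per choice of an r-tuple from H):
  Likes: 12^3 = 1728;  Parent: 12
Total ground atoms: 1728 + 12 = 1740.

1740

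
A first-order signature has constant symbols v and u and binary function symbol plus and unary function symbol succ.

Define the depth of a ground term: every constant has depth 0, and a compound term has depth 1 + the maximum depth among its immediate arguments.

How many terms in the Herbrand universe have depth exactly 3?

Write N_k for the number of ground terms of depth ≤ k. A term of depth ≤ k is either a constant or a function symbol applied to arguments of depth ≤ k−1, so N_k = 2 + N_{k-1}^2 + N_{k-1}.
N_0 = 2
N_1 = 2 + 2^2 + 2 = 8
N_2 = 2 + 8^2 + 8 = 74
N_3 = 2 + 74^2 + 74 = 5552
Terms of depth exactly 3: N_3 − N_2 = 5552 − 74 = 5478.

5478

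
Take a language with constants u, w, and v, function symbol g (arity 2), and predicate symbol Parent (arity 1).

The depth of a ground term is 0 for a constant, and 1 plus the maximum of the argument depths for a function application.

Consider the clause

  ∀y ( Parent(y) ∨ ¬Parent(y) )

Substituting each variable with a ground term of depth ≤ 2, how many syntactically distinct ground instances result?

Ground terms of depth ≤ 2:
  Write N_k for the number of ground terms of depth ≤ k. A term of depth ≤ k is either a constant or a function symbol applied to arguments of depth ≤ k−1, so N_k = 3 + N_{k-1}^2.
  N_0 = 3
  N_1 = 3 + 3^2 = 12
  N_2 = 3 + 12^2 = 147
So there are 147 ground terms available for substitution.
The variable y ranges independently over the available ground terms, and distinct assignments produce distinct instances.
Number of ground instances = 147.

147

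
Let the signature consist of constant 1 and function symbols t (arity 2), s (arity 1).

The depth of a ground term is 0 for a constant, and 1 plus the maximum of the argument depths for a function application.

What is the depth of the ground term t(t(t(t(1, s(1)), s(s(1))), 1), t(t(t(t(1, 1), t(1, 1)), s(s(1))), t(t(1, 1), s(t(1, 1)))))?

5

depth(s(1)) = 1 + depth(1) = 1 + 0 = 1
depth(t(1, s(1))) = 1 + max(0, 1) = 2
depth(s(s(1))) = 1 + depth(s(1)) = 1 + 1 = 2
depth(t(t(1, s(1)), s(s(1)))) = 1 + max(2, 2) = 3
depth(t(t(t(1, s(1)), s(s(1))), 1)) = 1 + max(3, 0) = 4
depth(t(1, 1)) = 1 + max(0, 0) = 1
depth(t(t(1, 1), t(1, 1))) = 1 + max(1, 1) = 2
depth(t(t(t(1, 1), t(1, 1)), s(s(1)))) = 1 + max(2, 2) = 3
depth(s(t(1, 1))) = 1 + depth(t(1, 1)) = 1 + 1 = 2
depth(t(t(1, 1), s(t(1, 1)))) = 1 + max(1, 2) = 3
depth(t(t(t(t(1, 1), t(1, 1)), s(s(1))), t(t(1, 1), s(t(1, 1))))) = 1 + max(3, 3) = 4
depth(t(t(t(t(1, s(1)), s(s(1))), 1), t(t(t(t(1, 1), t(1, 1)), s(s(1))), t(t(1, 1), s(t(1, 1)))))) = 1 + max(4, 4) = 5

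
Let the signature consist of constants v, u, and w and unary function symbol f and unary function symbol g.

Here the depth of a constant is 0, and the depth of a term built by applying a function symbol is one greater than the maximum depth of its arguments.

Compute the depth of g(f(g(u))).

depth(g(u)) = 1 + depth(u) = 1 + 0 = 1
depth(f(g(u))) = 1 + depth(g(u)) = 1 + 1 = 2
depth(g(f(g(u)))) = 1 + depth(f(g(u))) = 1 + 2 = 3

3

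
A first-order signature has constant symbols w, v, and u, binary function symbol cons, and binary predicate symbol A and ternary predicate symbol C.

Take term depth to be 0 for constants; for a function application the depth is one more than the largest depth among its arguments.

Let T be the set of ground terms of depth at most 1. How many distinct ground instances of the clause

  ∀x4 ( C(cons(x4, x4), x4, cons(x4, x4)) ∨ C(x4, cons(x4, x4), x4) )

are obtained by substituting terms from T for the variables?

Ground terms of depth ≤ 1:
  Let N_k = |{terms of depth ≤ k}|. Then N_0 = 3 and N_k = 3 + N_{k-1}^2 for k ≥ 1 (one summand per function symbol, arity giving the exponent).
  N_0 = 3
  N_1 = 3 + 3^2 = 12
  Explicitly: w, v, u, cons(w, w), cons(w, v), cons(w, u), cons(v, w), cons(v, v), cons(v, u), cons(u, w), cons(u, v), cons(u, u).
So there are 12 ground terms available for substitution.
The body mentions the single quantified variable x4; since ground terms form a free algebra, no two substitutions collapse to the same formula.
Number of ground instances = 12.

12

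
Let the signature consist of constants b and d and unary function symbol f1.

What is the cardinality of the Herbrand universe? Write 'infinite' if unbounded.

The signature has at least one function symbol (f1, arity 1) and at least one constant (b).
Iterating f1 gives infinitely many distinct ground terms: b, f1(b), f1(f1(b)), ...
So the Herbrand universe is infinite.

infinite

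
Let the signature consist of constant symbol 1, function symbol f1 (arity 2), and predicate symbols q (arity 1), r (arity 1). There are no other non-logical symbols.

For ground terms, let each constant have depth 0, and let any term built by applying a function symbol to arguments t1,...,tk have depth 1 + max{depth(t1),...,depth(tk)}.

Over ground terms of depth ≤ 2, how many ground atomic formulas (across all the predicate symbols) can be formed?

10

First count ground terms of depth ≤ 2.
Write N_k for the number of ground terms of depth ≤ k. A term of depth ≤ k is either a constant or a function symbol applied to arguments of depth ≤ k−1, so N_k = 1 + N_{k-1}^2.
N_0 = 1
N_1 = 1 + 1^2 = 2
N_2 = 1 + 2^2 = 5
Explicitly: 1, f1(1, 1), f1(1, f1(1, 1)), f1(f1(1, 1), 1), f1(f1(1, 1), f1(1, 1)).
So |H| = 5.
Ground atoms are formed by filling each argument slot of a predicate with a term from H, so an r-ary predicate gives |H|^r atoms:
  q: 5;  r: 5
Total ground atoms: 5 + 5 = 10.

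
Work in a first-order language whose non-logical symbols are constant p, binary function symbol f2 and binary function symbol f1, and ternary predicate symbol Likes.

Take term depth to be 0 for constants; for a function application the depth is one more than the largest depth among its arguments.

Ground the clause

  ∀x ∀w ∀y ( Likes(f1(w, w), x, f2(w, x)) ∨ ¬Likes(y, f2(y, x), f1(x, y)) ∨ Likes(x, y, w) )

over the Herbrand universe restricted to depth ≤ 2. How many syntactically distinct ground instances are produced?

Ground terms of depth ≤ 2:
  Count level by level. With function symbols f2/2, f1/2, the terms of depth ≤ k are the 1 constant together with each function applied to depth-≤(k−1) tuples, so N_k = 1 + N_{k-1}^2 + N_{k-1}^2.
  N_0 = 1
  N_1 = 1 + 1^2 + 1^2 = 3
  N_2 = 1 + 3^2 + 3^2 = 19
So there are 19 ground terms available for substitution.
The clause has 3 distinct variables (x, w, y), each appearing in the body. In the free term algebra distinct substitutions yield syntactically distinct ground instances.
Number of ground instances = 19^3 = 6859.

6859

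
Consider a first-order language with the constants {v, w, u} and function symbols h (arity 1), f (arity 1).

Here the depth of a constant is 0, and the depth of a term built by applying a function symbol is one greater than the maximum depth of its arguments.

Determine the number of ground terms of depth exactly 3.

24

Write N_k for the number of ground terms of depth ≤ k. A term of depth ≤ k is either a constant or a function symbol applied to arguments of depth ≤ k−1, so N_k = 3 + N_{k-1} + N_{k-1}.
N_0 = 3
N_1 = 3 + 3 + 3 = 9
N_2 = 3 + 9 + 9 = 21
N_3 = 3 + 21 + 21 = 45
Terms of depth exactly 3: N_3 − N_2 = 45 − 21 = 24.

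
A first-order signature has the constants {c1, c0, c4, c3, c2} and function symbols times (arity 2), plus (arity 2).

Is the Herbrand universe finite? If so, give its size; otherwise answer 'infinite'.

infinite

The signature has at least one function symbol (times, arity 2) and at least one constant (c1).
Iterating times gives infinitely many distinct ground terms: c1, times(c1, c1), times(times(c1, c1), times(c1, c1)), ...
So the Herbrand universe is infinite.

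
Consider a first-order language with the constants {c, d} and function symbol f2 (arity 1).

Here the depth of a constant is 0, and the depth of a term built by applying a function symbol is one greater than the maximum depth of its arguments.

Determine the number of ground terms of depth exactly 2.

Count level by level. With function symbols f2/1, the terms of depth ≤ k are the 2 constants together with each function applied to depth-≤(k−1) tuples, so N_k = 2 + N_{k-1}.
N_0 = 2
N_1 = 2 + 2 = 4
N_2 = 2 + 4 = 6
Terms of depth exactly 2: N_2 − N_1 = 6 − 4 = 2.

2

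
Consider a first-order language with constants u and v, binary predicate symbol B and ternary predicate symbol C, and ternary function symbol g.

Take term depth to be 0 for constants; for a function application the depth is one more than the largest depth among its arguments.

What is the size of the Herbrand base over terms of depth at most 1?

First count ground terms of depth ≤ 1.
Count level by level. With function symbols g/3, the terms of depth ≤ k are the 2 constants together with each function applied to depth-≤(k−1) tuples, so N_k = 2 + N_{k-1}^3.
N_0 = 2
N_1 = 2 + 2^3 = 10
Explicitly: u, v, g(u, u, u), g(u, u, v), g(u, v, u), g(u, v, v), g(v, u, u), g(v, u, v), g(v, v, u), g(v, v, v).
So |H| = 10.
Ground atoms are formed by filling each argument slot of a predicate with a term from H, so an r-ary predicate gives |H|^r atoms:
  B: 10^2 = 100;  C: 10^3 = 1000
Total ground atoms: 100 + 1000 = 1100.

1100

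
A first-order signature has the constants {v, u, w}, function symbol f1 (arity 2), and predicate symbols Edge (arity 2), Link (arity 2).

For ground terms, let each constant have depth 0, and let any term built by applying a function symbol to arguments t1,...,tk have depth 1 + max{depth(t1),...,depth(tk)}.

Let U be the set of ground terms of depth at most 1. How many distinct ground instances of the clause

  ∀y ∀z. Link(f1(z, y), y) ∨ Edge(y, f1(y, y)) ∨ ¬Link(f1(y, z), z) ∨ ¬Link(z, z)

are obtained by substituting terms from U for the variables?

Ground terms of depth ≤ 1:
  Let N_k = |{terms of depth ≤ k}|. Then N_0 = 3 and N_k = 3 + N_{k-1}^2 for k ≥ 1 (one summand per function symbol, arity giving the exponent).
  N_0 = 3
  N_1 = 3 + 3^2 = 12
So there are 12 ground terms available for substitution.
There are 2 variables to instantiate (y, z), each occurring in at least one literal, so different choices give different ground instances.
Number of ground instances = 12^2 = 144.

144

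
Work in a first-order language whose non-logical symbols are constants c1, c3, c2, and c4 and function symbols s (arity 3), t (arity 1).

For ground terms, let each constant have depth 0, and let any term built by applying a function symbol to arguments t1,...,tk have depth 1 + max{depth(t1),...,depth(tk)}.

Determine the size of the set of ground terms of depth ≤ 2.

373324

Write N_k for the number of ground terms of depth ≤ k. A term of depth ≤ k is either a constant or a function symbol applied to arguments of depth ≤ k−1, so N_k = 4 + N_{k-1}^3 + N_{k-1}.
N_0 = 4
N_1 = 4 + 4^3 + 4 = 72
N_2 = 4 + 72^3 + 72 = 373324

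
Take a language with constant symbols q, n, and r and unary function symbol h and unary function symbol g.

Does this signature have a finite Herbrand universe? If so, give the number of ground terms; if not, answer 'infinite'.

infinite

The signature has at least one function symbol (h, arity 1) and at least one constant (q).
Iterating h gives infinitely many distinct ground terms: q, h(q), h(h(q)), ...
So the Herbrand universe is infinite.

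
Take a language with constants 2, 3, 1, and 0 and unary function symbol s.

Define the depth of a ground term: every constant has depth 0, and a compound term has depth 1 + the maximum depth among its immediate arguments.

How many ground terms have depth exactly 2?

Let N_k = |{terms of depth ≤ k}|. Then N_0 = 4 and N_k = 4 + N_{k-1} for k ≥ 1 (one summand per function symbol, arity giving the exponent).
N_0 = 4
N_1 = 4 + 4 = 8
N_2 = 4 + 8 = 12
Terms of depth exactly 2: N_2 − N_1 = 12 − 8 = 4.

4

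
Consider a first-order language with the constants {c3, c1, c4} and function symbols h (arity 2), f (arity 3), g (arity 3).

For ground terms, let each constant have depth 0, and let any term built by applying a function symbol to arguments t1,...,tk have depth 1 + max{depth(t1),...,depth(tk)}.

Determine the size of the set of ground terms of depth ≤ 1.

66

Let N_k = |{terms of depth ≤ k}|. Then N_0 = 3 and N_k = 3 + N_{k-1}^2 + N_{k-1}^3 + N_{k-1}^3 for k ≥ 1 (one summand per function symbol, arity giving the exponent).
N_0 = 3
N_1 = 3 + 3^2 + 3^3 + 3^3 = 66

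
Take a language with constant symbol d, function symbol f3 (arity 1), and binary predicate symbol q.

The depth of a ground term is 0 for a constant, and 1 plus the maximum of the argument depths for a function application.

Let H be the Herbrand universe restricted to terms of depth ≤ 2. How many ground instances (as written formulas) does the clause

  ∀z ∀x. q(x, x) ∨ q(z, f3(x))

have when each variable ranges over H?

9

Ground terms of depth ≤ 2:
  Write N_k for the number of ground terms of depth ≤ k. A term of depth ≤ k is either a constant or a function symbol applied to arguments of depth ≤ k−1, so N_k = 1 + N_{k-1}.
  N_0 = 1
  N_1 = 1 + 1 = 2
  N_2 = 1 + 2 = 3
  Explicitly: d, f3(d), f3(f3(d)).
So there are 3 ground terms available for substitution.
The clause has 2 distinct variables (z, x), each appearing in the body. In the free term algebra distinct substitutions yield syntactically distinct ground instances.
Number of ground instances = 3^2 = 9.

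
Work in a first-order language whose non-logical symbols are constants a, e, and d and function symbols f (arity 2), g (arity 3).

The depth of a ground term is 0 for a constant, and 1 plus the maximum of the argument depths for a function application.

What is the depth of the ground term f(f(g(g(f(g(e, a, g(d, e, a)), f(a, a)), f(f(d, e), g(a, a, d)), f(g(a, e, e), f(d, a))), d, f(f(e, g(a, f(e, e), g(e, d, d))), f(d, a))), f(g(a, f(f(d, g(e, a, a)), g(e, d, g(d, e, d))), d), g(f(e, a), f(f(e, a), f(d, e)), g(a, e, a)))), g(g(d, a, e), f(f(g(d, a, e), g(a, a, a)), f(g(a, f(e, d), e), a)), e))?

7

depth(g(d, e, a)) = 1 + max(0, 0, 0) = 1
depth(g(e, a, g(d, e, a))) = 1 + max(0, 0, 1) = 2
depth(f(a, a)) = 1 + max(0, 0) = 1
depth(f(g(e, a, g(d, e, a)), f(a, a))) = 1 + max(2, 1) = 3
depth(f(d, e)) = 1 + max(0, 0) = 1
depth(g(a, a, d)) = 1 + max(0, 0, 0) = 1
depth(f(f(d, e), g(a, a, d))) = 1 + max(1, 1) = 2
depth(g(a, e, e)) = 1 + max(0, 0, 0) = 1
depth(f(d, a)) = 1 + max(0, 0) = 1
depth(f(g(a, e, e), f(d, a))) = 1 + max(1, 1) = 2
depth(g(f(g(e, a, g(d, e, a)), f(a, a)), f(f(d, e), g(a, a, d)), f(g(a, e, e), f(d, a)))) = 1 + max(3, 2, 2) = 4
depth(f(e, e)) = 1 + max(0, 0) = 1
depth(g(e, d, d)) = 1 + max(0, 0, 0) = 1
depth(g(a, f(e, e), g(e, d, d))) = 1 + max(0, 1, 1) = 2
depth(f(e, g(a, f(e, e), g(e, d, d)))) = 1 + max(0, 2) = 3
depth(f(f(e, g(a, f(e, e), g(e, d, d))), f(d, a))) = 1 + max(3, 1) = 4
depth(g(g(f(g(e, a, g(d, e, a)), f(a, a)), f(f(d, e), g(a, a, d)), f(g(a, e, e), f(d, a))), d, f(f(e, g(a, f(e, e), g(e, d, d))), f(d, a)))) = 1 + max(4, 0, 4) = 5
depth(g(e, a, a)) = 1 + max(0, 0, 0) = 1
depth(f(d, g(e, a, a))) = 1 + max(0, 1) = 2
depth(g(d, e, d)) = 1 + max(0, 0, 0) = 1
depth(g(e, d, g(d, e, d))) = 1 + max(0, 0, 1) = 2
depth(f(f(d, g(e, a, a)), g(e, d, g(d, e, d)))) = 1 + max(2, 2) = 3
depth(g(a, f(f(d, g(e, a, a)), g(e, d, g(d, e, d))), d)) = 1 + max(0, 3, 0) = 4
depth(f(e, a)) = 1 + max(0, 0) = 1
depth(f(f(e, a), f(d, e))) = 1 + max(1, 1) = 2
depth(g(a, e, a)) = 1 + max(0, 0, 0) = 1
depth(g(f(e, a), f(f(e, a), f(d, e)), g(a, e, a))) = 1 + max(1, 2, 1) = 3
depth(f(g(a, f(f(d, g(e, a, a)), g(e, d, g(d, e, d))), d), g(f(e, a), f(f(e, a), f(d, e)), g(a, e, a)))) = 1 + max(4, 3) = 5
depth(f(g(g(f(g(e, a, g(d, e, a)), f(a, a)), f(f(d, e), g(a, a, d)), f(g(a, e, e), f(d, a))), d, f(f(e, g(a, f(e, e), g(e, d, d))), f(d, a))), f(g(a, f(f(d, g(e, a, a)), g(e, d, g(d, e, d))), d), g(f(e, a), f(f(e, a), f(d, e)), g(a, e, a))))) = 1 + max(5, 5) = 6
depth(g(d, a, e)) = 1 + max(0, 0, 0) = 1
depth(g(a, a, a)) = 1 + max(0, 0, 0) = 1
depth(f(g(d, a, e), g(a, a, a))) = 1 + max(1, 1) = 2
depth(f(e, d)) = 1 + max(0, 0) = 1
depth(g(a, f(e, d), e)) = 1 + max(0, 1, 0) = 2
depth(f(g(a, f(e, d), e), a)) = 1 + max(2, 0) = 3
depth(f(f(g(d, a, e), g(a, a, a)), f(g(a, f(e, d), e), a))) = 1 + max(2, 3) = 4
depth(g(g(d, a, e), f(f(g(d, a, e), g(a, a, a)), f(g(a, f(e, d), e), a)), e)) = 1 + max(1, 4, 0) = 5
depth(f(f(g(g(f(g(e, a, g(d, e, a)), f(a, a)), f(f(d, e), g(a, a, d)), f(g(a, e, e), f(d, a))), d, f(f(e, g(a, f(e, e), g(e, d, d))), f(d, a))), f(g(a, f(f(d, g(e, a, a)), g(e, d, g(d, e, d))), d), g(f(e, a), f(f(e, a), f(d, e)), g(a, e, a)))), g(g(d, a, e), f(f(g(d, a, e), g(a, a, a)), f(g(a, f(e, d), e), a)), e))) = 1 + max(6, 5) = 7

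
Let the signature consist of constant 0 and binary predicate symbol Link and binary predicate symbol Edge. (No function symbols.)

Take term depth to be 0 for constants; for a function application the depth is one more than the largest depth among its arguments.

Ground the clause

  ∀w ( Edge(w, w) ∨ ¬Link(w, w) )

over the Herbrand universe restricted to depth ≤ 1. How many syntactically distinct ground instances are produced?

Ground terms of depth ≤ 1:
  With no function symbols every ground term is a constant, so there is exactly 1 ground term at every depth bound.
  N_0 = 1
  N_1 = 1
So there is exactly 1 ground term available for substitution.
The clause has 1 distinct variable (w), which appears in the body. In the free term algebra distinct substitutions yield syntactically distinct ground instances.
Number of ground instances = 1.

1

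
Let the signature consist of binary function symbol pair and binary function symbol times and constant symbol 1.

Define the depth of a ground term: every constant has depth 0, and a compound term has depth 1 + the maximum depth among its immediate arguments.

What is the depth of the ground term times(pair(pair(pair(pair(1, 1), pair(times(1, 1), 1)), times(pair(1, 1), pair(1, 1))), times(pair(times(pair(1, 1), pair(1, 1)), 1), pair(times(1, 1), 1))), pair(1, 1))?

depth(pair(1, 1)) = 1 + max(0, 0) = 1
depth(times(1, 1)) = 1 + max(0, 0) = 1
depth(pair(times(1, 1), 1)) = 1 + max(1, 0) = 2
depth(pair(pair(1, 1), pair(times(1, 1), 1))) = 1 + max(1, 2) = 3
depth(times(pair(1, 1), pair(1, 1))) = 1 + max(1, 1) = 2
depth(pair(pair(pair(1, 1), pair(times(1, 1), 1)), times(pair(1, 1), pair(1, 1)))) = 1 + max(3, 2) = 4
depth(pair(times(pair(1, 1), pair(1, 1)), 1)) = 1 + max(2, 0) = 3
depth(times(pair(times(pair(1, 1), pair(1, 1)), 1), pair(times(1, 1), 1))) = 1 + max(3, 2) = 4
depth(pair(pair(pair(pair(1, 1), pair(times(1, 1), 1)), times(pair(1, 1), pair(1, 1))), times(pair(times(pair(1, 1), pair(1, 1)), 1), pair(times(1, 1), 1)))) = 1 + max(4, 4) = 5
depth(times(pair(pair(pair(pair(1, 1), pair(times(1, 1), 1)), times(pair(1, 1), pair(1, 1))), times(pair(times(pair(1, 1), pair(1, 1)), 1), pair(times(1, 1), 1))), pair(1, 1))) = 1 + max(5, 1) = 6

6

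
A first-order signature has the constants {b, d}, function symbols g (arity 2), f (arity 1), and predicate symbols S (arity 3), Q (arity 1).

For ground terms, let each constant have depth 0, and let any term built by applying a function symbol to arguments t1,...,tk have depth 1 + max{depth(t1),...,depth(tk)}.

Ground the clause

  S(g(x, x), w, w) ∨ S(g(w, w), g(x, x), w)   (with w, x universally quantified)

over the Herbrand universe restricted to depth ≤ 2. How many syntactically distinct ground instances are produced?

5476

Ground terms of depth ≤ 2:
  Count level by level. With function symbols g/2, f/1, the terms of depth ≤ k are the 2 constants together with each function applied to depth-≤(k−1) tuples, so N_k = 2 + N_{k-1}^2 + N_{k-1}.
  N_0 = 2
  N_1 = 2 + 2^2 + 2 = 8
  N_2 = 2 + 8^2 + 8 = 74
So there are 74 ground terms available for substitution.
Each of w, x ranges independently over the available ground terms, and distinct assignments produce distinct instances.
Number of ground instances = 74^2 = 5476.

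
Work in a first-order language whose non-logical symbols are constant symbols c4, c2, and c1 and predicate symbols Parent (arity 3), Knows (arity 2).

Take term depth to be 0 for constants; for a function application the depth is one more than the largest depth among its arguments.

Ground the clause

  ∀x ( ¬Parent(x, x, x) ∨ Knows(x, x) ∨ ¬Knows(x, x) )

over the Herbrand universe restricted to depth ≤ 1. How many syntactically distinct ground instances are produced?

Ground terms of depth ≤ 1:
  With no function symbols every ground term is a constant, so there are exactly 3 ground terms at every depth bound.
  N_0 = 3
  N_1 = 3
  Explicitly: c4, c2, c1.
So there are 3 ground terms available for substitution.
The variable x ranges independently over the available ground terms, and distinct assignments produce distinct instances.
Number of ground instances = 3.

3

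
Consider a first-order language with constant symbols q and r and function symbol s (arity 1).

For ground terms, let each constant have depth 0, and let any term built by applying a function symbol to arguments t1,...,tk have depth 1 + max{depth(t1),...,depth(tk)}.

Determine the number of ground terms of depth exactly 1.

Count level by level. With function symbols s/1, the terms of depth ≤ k are the 2 constants together with each function applied to depth-≤(k−1) tuples, so N_k = 2 + N_{k-1}.
N_0 = 2
N_1 = 2 + 2 = 4
Terms of depth exactly 1: N_1 − N_0 = 4 − 2 = 2.

2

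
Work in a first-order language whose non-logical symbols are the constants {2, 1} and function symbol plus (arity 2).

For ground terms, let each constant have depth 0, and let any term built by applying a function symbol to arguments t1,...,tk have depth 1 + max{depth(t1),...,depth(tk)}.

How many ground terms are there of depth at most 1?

Let N_k count ground terms of depth at most k. Each non-constant term of depth ≤ k is some function symbol applied to depth-≤(k−1) arguments, giving N_k = 2 + N_{k-1}^2.
N_0 = 2
N_1 = 2 + 2^2 = 6
Explicitly: 2, 1, plus(2, 2), plus(2, 1), plus(1, 2), plus(1, 1).

6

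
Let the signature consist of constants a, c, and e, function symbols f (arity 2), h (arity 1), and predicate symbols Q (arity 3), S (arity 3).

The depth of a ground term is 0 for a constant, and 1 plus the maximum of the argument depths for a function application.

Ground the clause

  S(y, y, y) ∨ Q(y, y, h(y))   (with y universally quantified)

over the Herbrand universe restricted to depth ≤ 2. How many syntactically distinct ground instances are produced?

Ground terms of depth ≤ 2:
  Let N_k count ground terms of depth at most k. Each non-constant term of depth ≤ k is some function symbol applied to depth-≤(k−1) arguments, giving N_k = 3 + N_{k-1}^2 + N_{k-1}.
  N_0 = 3
  N_1 = 3 + 3^2 + 3 = 15
  N_2 = 3 + 15^2 + 15 = 243
So there are 243 ground terms available for substitution.
The variable y ranges independently over the available ground terms, and distinct assignments produce distinct instances.
Number of ground instances = 243.

243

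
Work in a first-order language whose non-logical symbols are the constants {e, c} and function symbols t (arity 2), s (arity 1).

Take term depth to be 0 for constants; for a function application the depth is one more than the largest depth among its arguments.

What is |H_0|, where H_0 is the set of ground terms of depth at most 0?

2

Let N_k count ground terms of depth at most k. Each non-constant term of depth ≤ k is some function symbol applied to depth-≤(k−1) arguments, giving N_k = 2 + N_{k-1}^2 + N_{k-1}.
N_0 = 2
Explicitly: e, c.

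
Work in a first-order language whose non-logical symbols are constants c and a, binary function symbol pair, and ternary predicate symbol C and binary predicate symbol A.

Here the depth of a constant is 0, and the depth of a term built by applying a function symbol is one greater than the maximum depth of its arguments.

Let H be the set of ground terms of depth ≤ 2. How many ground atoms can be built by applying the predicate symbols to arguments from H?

First count ground terms of depth ≤ 2.
Write N_k for the number of ground terms of depth ≤ k. A term of depth ≤ k is either a constant or a function symbol applied to arguments of depth ≤ k−1, so N_k = 2 + N_{k-1}^2.
N_0 = 2
N_1 = 2 + 2^2 = 6
N_2 = 2 + 6^2 = 38
So |H| = 38.
Each predicate of arity r yields |H|^r ground atoms (one per choice of an r-tuple from H):
  C: 38^3 = 54872;  A: 38^2 = 1444
Total ground atoms: 54872 + 1444 = 56316.

56316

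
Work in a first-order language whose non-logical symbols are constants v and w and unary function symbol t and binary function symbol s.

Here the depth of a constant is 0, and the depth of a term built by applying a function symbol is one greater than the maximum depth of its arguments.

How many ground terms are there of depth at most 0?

2

Let N_k count ground terms of depth at most k. Each non-constant term of depth ≤ k is some function symbol applied to depth-≤(k−1) arguments, giving N_k = 2 + N_{k-1} + N_{k-1}^2.
N_0 = 2
Explicitly: v, w.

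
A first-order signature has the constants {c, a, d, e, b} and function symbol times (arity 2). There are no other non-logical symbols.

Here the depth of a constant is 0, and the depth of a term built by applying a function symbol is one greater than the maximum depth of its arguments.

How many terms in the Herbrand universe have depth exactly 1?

Write N_k for the number of ground terms of depth ≤ k. A term of depth ≤ k is either a constant or a function symbol applied to arguments of depth ≤ k−1, so N_k = 5 + N_{k-1}^2.
N_0 = 5
N_1 = 5 + 5^2 = 30
Terms of depth exactly 1: N_1 − N_0 = 30 − 5 = 25.

25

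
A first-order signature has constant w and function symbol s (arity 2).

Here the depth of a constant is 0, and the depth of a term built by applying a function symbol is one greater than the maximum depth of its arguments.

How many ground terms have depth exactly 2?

3

Let N_k count ground terms of depth at most k. Each non-constant term of depth ≤ k is some function symbol applied to depth-≤(k−1) arguments, giving N_k = 1 + N_{k-1}^2.
N_0 = 1
N_1 = 1 + 1^2 = 2
N_2 = 1 + 2^2 = 5
Terms of depth exactly 2: N_2 − N_1 = 5 − 2 = 3.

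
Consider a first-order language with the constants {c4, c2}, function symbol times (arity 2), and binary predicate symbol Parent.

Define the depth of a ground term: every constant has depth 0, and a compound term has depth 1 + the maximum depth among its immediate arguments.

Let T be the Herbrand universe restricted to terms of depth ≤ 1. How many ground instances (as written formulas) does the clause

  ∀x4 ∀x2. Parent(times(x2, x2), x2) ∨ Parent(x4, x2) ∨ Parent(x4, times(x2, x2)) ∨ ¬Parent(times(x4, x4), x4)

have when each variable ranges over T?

36

Ground terms of depth ≤ 1:
  Let N_k = |{terms of depth ≤ k}|. Then N_0 = 2 and N_k = 2 + N_{k-1}^2 for k ≥ 1 (one summand per function symbol, arity giving the exponent).
  N_0 = 2
  N_1 = 2 + 2^2 = 6
  Explicitly: c4, c2, times(c4, c4), times(c4, c2), times(c2, c4), times(c2, c2).
So there are 6 ground terms available for substitution.
Each of x4, x2 ranges independently over the available ground terms, and distinct assignments produce distinct instances.
Number of ground instances = 6^2 = 36.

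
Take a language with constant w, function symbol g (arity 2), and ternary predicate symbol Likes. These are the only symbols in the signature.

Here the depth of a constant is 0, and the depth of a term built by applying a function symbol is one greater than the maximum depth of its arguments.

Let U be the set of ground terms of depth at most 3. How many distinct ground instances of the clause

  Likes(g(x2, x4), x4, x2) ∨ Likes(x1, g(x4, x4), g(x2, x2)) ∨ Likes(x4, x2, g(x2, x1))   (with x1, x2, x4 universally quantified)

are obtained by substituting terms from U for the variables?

Ground terms of depth ≤ 3:
  Let N_k = |{terms of depth ≤ k}|. Then N_0 = 1 and N_k = 1 + N_{k-1}^2 for k ≥ 1 (one summand per function symbol, arity giving the exponent).
  N_0 = 1
  N_1 = 1 + 1^2 = 2
  N_2 = 1 + 2^2 = 5
  N_3 = 1 + 5^2 = 26
So there are 26 ground terms available for substitution.
The body mentions every one of the 3 quantified variables; since ground terms form a free algebra, no two substitutions collapse to the same formula.
Number of ground instances = 26^3 = 17576.

17576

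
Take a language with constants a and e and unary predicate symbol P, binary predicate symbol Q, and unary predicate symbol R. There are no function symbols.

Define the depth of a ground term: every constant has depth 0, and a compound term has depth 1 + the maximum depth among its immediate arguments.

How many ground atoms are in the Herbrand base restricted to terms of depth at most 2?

8

First count ground terms of depth ≤ 2.
With no function symbols every ground term is a constant, so there are exactly 2 ground terms at every depth bound.
N_0 = 2
N_1 = 2
N_2 = 2
So |H| = 2.
Each predicate of arity r yields |H|^r ground atoms (one per choice of an r-tuple from H):
  P: 2;  Q: 2^2 = 4;  R: 2
Total ground atoms: 2 + 4 + 2 = 8.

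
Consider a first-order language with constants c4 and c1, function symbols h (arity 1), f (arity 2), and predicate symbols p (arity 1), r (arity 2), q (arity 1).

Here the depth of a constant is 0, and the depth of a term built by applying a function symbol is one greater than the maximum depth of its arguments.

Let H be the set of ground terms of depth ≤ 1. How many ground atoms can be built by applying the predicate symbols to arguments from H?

80

First count ground terms of depth ≤ 1.
If N_k denotes the number of depth-≤k ground terms, the 2 constants give N_0 = 2, and each function symbol of arity r contributes N_{k-1}^r new terms at level k: N_k = 2 + N_{k-1} + N_{k-1}^2.
N_0 = 2
N_1 = 2 + 2 + 2^2 = 8
So |H| = 8.
Each predicate of arity r yields |H|^r ground atoms (one per choice of an r-tuple from H):
  p: 8;  r: 8^2 = 64;  q: 8
Total ground atoms: 8 + 64 + 8 = 80.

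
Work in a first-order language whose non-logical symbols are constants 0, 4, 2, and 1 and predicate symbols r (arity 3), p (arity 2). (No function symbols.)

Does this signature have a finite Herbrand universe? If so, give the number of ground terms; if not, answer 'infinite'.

4

There are no function symbols, so every ground term is one of the 4 constants.
The Herbrand universe is {0, 4, 2, 1}, which is finite with 4 elements.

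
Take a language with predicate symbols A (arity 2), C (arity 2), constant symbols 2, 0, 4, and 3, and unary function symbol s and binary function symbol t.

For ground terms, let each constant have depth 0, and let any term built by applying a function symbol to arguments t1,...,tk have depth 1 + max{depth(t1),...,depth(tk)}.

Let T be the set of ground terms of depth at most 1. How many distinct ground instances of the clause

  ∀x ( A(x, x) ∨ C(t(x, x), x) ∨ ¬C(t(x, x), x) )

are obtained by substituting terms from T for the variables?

24

Ground terms of depth ≤ 1:
  If N_k denotes the number of depth-≤k ground terms, the 4 constants give N_0 = 4, and each function symbol of arity r contributes N_{k-1}^r new terms at level k: N_k = 4 + N_{k-1} + N_{k-1}^2.
  N_0 = 4
  N_1 = 4 + 4 + 4^2 = 24
So there are 24 ground terms available for substitution.
The body mentions the single quantified variable x; since ground terms form a free algebra, no two substitutions collapse to the same formula.
Number of ground instances = 24.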